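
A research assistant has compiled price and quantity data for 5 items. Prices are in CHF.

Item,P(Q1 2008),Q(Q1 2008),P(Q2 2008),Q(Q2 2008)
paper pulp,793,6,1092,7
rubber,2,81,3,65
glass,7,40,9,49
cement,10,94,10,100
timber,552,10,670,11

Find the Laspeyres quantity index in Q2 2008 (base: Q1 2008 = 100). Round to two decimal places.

Laspeyres quantity index uses base-period prices as weights.
ΣP(Q1 2008)·Q(Q2 2008) = 793×7 + 2×65 + 7×49 + 10×100 + 552×11 = 5551 + 130 + 343 + 1000 + 6072 = 13096
ΣP(Q1 2008)·Q(Q1 2008) = 793×6 + 2×81 + 7×40 + 10×94 + 552×10 = 4758 + 162 + 280 + 940 + 5520 = 11660
Index = 13096 / 11660 × 100 = 112.3156

112.32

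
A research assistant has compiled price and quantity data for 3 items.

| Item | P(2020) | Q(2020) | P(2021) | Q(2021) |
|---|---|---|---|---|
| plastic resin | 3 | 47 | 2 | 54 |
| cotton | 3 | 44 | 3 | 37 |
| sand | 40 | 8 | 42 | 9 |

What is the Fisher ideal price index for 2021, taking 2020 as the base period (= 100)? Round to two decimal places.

94.54

Laspeyres component (base-period weights):
ΣP(2021)Q(2020) = 2×47 + 3×44 + 42×8 = 94 + 132 + 336 = 562
ΣP(2020)Q(2020) = 3×47 + 3×44 + 40×8 = 141 + 132 + 320 = 593
L = 562 / 593 × 100 = 94.7723
Paasche component (current-period weights):
ΣP(2021)Q(2021) = 2×54 + 3×37 + 42×9 = 108 + 111 + 378 = 597
ΣP(2020)Q(2021) = 3×54 + 3×37 + 40×9 = 162 + 111 + 360 = 633
P = 597 / 633 × 100 = 94.3128
Fisher = √(L × P) = √(94.7723 × 94.3128) = 94.5423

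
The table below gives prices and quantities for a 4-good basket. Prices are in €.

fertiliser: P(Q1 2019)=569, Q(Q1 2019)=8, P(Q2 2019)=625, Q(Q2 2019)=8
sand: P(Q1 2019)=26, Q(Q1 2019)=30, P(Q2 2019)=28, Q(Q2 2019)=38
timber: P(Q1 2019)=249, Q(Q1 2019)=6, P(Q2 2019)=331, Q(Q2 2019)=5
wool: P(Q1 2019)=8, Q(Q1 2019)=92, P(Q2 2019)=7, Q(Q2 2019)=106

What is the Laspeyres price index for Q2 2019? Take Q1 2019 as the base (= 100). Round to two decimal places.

Laspeyres price index uses base-period quantities as weights.
ΣP(Q2 2019)·Q(Q1 2019) = 625×8 + 28×30 + 331×6 + 7×92 = 5000 + 840 + 1986 + 644 = 8470
ΣP(Q1 2019)·Q(Q1 2019) = 569×8 + 26×30 + 249×6 + 8×92 = 4552 + 780 + 1494 + 736 = 7562
Index = 8470 / 7562 × 100 = 112.0074

112.01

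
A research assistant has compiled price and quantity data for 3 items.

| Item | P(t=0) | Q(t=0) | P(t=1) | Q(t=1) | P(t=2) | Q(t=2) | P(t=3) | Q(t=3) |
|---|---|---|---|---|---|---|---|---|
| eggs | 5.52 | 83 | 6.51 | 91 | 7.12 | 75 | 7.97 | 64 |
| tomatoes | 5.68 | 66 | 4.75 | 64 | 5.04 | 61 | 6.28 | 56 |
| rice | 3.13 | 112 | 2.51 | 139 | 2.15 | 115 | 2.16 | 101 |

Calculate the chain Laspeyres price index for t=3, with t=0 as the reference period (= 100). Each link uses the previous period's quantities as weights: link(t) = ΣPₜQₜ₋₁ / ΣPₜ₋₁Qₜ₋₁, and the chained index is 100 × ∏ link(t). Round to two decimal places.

110.36

Link t=0→t=1:
ΣP(t=1)Q(t=0) = 6.51×83 + 4.75×66 + 2.51×112 = 540.33 + 313.5 + 281.12 = 1134.95
ΣP(t=0)Q(t=0) = 5.52×83 + 5.68×66 + 3.13×112 = 458.16 + 374.88 + 350.56 = 1183.6
link = 1134.95/1183.6 = 0.958897
Link t=1→t=2:
ΣP(t=2)Q(t=1) = 7.12×91 + 5.04×64 + 2.15×139 = 647.92 + 322.56 + 298.85 = 1269.33
ΣP(t=1)Q(t=1) = 6.51×91 + 4.75×64 + 2.51×139 = 592.41 + 304 + 348.89 = 1245.3
link = 1269.33/1245.3 = 1.019297
Link t=2→t=3:
ΣP(t=3)Q(t=2) = 7.97×75 + 6.28×61 + 2.16×115 = 597.75 + 383.08 + 248.4 = 1229.23
ΣP(t=2)Q(t=2) = 7.12×75 + 5.04×61 + 2.15×115 = 534 + 307.44 + 247.25 = 1088.69
link = 1229.23/1088.69 = 1.129091
Chained index = 100 × 0.958897 × 1.019297 × 1.129091 = 110.3573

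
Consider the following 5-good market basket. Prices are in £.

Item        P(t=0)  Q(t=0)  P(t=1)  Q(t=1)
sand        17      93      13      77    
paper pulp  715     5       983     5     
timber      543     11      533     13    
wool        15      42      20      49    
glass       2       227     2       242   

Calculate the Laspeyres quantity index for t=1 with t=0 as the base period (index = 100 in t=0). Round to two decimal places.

Laspeyres quantity index uses base-period prices as weights.
ΣP(t=0)·Q(t=1) = 17×77 + 715×5 + 543×13 + 15×49 + 2×242 = 1309 + 3575 + 7059 + 735 + 484 = 13162
ΣP(t=0)·Q(t=0) = 17×93 + 715×5 + 543×11 + 15×42 + 2×227 = 1581 + 3575 + 5973 + 630 + 454 = 12213
Index = 13162 / 12213 × 100 = 107.7704

107.77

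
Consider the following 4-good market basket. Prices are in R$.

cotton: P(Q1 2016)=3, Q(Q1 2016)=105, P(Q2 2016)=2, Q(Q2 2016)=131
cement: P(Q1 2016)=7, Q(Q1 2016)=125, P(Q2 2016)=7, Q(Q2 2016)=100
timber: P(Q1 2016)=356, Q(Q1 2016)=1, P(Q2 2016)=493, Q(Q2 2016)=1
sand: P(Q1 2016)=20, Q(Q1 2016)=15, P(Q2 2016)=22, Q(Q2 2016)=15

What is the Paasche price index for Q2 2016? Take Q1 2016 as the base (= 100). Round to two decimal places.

102.06

Paasche price index uses current-period quantities as weights.
ΣP(Q2 2016)·Q(Q2 2016) = 2×131 + 7×100 + 493×1 + 22×15 = 262 + 700 + 493 + 330 = 1785
ΣP(Q1 2016)·Q(Q2 2016) = 3×131 + 7×100 + 356×1 + 20×15 = 393 + 700 + 356 + 300 = 1749
Index = 1785 / 1749 × 100 = 102.0583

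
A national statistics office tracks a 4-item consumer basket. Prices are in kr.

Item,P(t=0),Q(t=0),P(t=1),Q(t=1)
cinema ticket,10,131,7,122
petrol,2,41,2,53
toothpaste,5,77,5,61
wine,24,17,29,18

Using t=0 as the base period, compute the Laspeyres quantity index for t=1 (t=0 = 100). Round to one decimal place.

94.4

Laspeyres quantity index uses base-period prices as weights.
ΣP(t=0)·Q(t=1) = 10×122 + 2×53 + 5×61 + 24×18 = 1220 + 106 + 305 + 432 = 2063
ΣP(t=0)·Q(t=0) = 10×131 + 2×41 + 5×77 + 24×17 = 1310 + 82 + 385 + 408 = 2185
Index = 2063 / 2185 × 100 = 94.4165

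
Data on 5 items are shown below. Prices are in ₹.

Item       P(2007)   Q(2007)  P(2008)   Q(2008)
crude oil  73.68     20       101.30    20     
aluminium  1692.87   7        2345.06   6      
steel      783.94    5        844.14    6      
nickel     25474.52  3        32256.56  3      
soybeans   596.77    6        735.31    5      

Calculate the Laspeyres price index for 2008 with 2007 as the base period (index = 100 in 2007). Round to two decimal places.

127.35

Laspeyres price index uses base-period quantities as weights.
ΣP(2008)·Q(2007) = 101.30×20 + 2345.06×7 + 844.14×5 + 32256.56×3 + 735.31×6 = 2026 + 16415.42 + 4220.7 + 96769.68 + 4411.86 = 123843.66
ΣP(2007)·Q(2007) = 73.68×20 + 1692.87×7 + 783.94×5 + 25474.52×3 + 596.77×6 = 1473.6 + 11850.09 + 3919.7 + 76423.56 + 3580.62 = 97247.57
Index = 123843.66 / 97247.57 × 100 = 127.3488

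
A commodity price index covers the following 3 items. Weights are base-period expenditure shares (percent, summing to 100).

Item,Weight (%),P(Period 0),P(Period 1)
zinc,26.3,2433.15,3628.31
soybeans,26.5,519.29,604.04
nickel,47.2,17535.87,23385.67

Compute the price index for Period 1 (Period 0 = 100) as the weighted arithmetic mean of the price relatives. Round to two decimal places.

132.99

zinc: 26.3 × (3628.31/2433.15) = 26.3 × 1.491199 = 39.2185
soybeans: 26.5 × (604.04/519.29) = 26.5 × 1.163204 = 30.8249
nickel: 47.2 × (23385.67/17535.87) = 47.2 × 1.333591 = 62.9455
Index = Σ wᵢ·(p₁ᵢ/p₀ᵢ) = 39.2185 + 30.8249 + 62.9455 = 132.9889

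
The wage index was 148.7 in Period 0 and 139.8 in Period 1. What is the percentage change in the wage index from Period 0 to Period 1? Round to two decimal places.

-5.99%

Change = (139.8 − 148.7) / 148.7 × 100
       = -8.9 / 148.7 × 100 = -5.9852%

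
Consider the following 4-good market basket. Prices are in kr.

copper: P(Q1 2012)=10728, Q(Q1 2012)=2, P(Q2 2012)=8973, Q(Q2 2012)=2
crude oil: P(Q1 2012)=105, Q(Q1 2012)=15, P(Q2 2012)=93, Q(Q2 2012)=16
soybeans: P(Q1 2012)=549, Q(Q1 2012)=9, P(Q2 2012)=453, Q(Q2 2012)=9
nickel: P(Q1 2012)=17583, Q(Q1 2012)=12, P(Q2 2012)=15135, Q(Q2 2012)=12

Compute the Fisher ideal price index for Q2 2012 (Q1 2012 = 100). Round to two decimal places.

Laspeyres component (base-period weights):
ΣP(Q2 2012)Q(Q1 2012) = 8973×2 + 93×15 + 453×9 + 15135×12 = 17946 + 1395 + 4077 + 181620 = 205038
ΣP(Q1 2012)Q(Q1 2012) = 10728×2 + 105×15 + 549×9 + 17583×12 = 21456 + 1575 + 4941 + 210996 = 238968
L = 205038 / 238968 × 100 = 85.8014
Paasche component (current-period weights):
ΣP(Q2 2012)Q(Q2 2012) = 8973×2 + 93×16 + 453×9 + 15135×12 = 17946 + 1488 + 4077 + 181620 = 205131
ΣP(Q1 2012)Q(Q2 2012) = 10728×2 + 105×16 + 549×9 + 17583×12 = 21456 + 1680 + 4941 + 210996 = 239073
P = 205131 / 239073 × 100 = 85.8027
Fisher = √(L × P) = √(85.8014 × 85.8027) = 85.8021

85.80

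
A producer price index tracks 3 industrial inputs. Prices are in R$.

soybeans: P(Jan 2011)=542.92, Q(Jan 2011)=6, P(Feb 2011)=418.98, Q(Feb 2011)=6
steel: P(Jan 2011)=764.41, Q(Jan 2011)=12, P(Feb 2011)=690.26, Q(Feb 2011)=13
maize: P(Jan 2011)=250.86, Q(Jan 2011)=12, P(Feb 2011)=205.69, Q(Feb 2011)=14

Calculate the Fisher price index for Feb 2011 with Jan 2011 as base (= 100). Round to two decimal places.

Laspeyres component (base-period weights):
ΣP(Feb 2011)Q(Jan 2011) = 418.98×6 + 690.26×12 + 205.69×12 = 2513.88 + 8283.12 + 2468.28 = 13265.28
ΣP(Jan 2011)Q(Jan 2011) = 542.92×6 + 764.41×12 + 250.86×12 = 3257.52 + 9172.92 + 3010.32 = 15440.76
L = 13265.28 / 15440.76 × 100 = 85.9108
Paasche component (current-period weights):
ΣP(Feb 2011)Q(Feb 2011) = 418.98×6 + 690.26×13 + 205.69×14 = 2513.88 + 8973.38 + 2879.66 = 14366.92
ΣP(Jan 2011)Q(Feb 2011) = 542.92×6 + 764.41×13 + 250.86×14 = 3257.52 + 9937.33 + 3512.04 = 16706.89
P = 14366.92 / 16706.89 × 100 = 85.9940
Fisher = √(L × P) = √(85.9108 × 85.9940) = 85.9524

85.95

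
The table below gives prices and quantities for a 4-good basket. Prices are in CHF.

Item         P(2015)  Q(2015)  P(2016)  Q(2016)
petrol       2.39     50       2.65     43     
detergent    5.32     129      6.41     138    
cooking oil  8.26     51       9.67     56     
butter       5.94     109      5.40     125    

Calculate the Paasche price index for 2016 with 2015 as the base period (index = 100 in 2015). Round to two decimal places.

108.48

Paasche price index uses current-period quantities as weights.
ΣP(2016)·Q(2016) = 2.65×43 + 6.41×138 + 9.67×56 + 5.40×125 = 113.95 + 884.58 + 541.52 + 675 = 2215.05
ΣP(2015)·Q(2016) = 2.39×43 + 5.32×138 + 8.26×56 + 5.94×125 = 102.77 + 734.16 + 462.56 + 742.5 = 2041.99
Index = 2215.05 / 2041.99 × 100 = 108.4751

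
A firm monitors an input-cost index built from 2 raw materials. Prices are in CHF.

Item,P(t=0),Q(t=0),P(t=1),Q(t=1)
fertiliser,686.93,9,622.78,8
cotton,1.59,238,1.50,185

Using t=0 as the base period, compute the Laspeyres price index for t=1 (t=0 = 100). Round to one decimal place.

90.9

Laspeyres price index uses base-period quantities as weights.
ΣP(t=1)·Q(t=0) = 622.78×9 + 1.50×238 = 5605.02 + 357 = 5962.02
ΣP(t=0)·Q(t=0) = 686.93×9 + 1.59×238 = 6182.37 + 378.42 = 6560.79
Index = 5962.02 / 6560.79 × 100 = 90.8735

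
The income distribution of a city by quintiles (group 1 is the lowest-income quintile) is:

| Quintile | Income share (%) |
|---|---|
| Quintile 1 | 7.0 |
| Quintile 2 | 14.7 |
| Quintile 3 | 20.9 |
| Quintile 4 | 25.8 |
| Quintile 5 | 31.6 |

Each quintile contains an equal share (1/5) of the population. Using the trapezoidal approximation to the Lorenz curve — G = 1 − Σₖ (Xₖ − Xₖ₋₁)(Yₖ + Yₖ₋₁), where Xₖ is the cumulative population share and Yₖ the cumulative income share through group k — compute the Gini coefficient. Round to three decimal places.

Cumulative income shares Yₖ: 0.0700, 0.2170, 0.4260, 0.6840, 1.0000
Σ (Xₖ−Xₖ₋₁)(Yₖ+Yₖ₋₁) = (1/5)(0.0700+0.0000) + (1/5)(0.2170+0.0700) + (1/5)(0.4260+0.2170) + (1/5)(0.6840+0.4260) + (1/5)(1.0000+0.6840)
  = 0.0140 + 0.0574 + 0.1286 + 0.2220 + 0.3368 = 0.7588
G = 1 − 0.7588 = 0.2412

0.241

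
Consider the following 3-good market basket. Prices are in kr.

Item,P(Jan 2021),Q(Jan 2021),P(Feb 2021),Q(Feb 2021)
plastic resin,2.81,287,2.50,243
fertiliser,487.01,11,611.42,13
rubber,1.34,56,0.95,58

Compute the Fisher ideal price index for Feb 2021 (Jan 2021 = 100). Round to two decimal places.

120.79

Laspeyres component (base-period weights):
ΣP(Feb 2021)Q(Jan 2021) = 2.50×287 + 611.42×11 + 0.95×56 = 717.5 + 6725.62 + 53.2 = 7496.32
ΣP(Jan 2021)Q(Jan 2021) = 2.81×287 + 487.01×11 + 1.34×56 = 806.47 + 5357.11 + 75.04 = 6238.62
L = 7496.32 / 6238.62 × 100 = 120.1599
Paasche component (current-period weights):
ΣP(Feb 2021)Q(Feb 2021) = 2.50×243 + 611.42×13 + 0.95×58 = 607.5 + 7948.46 + 55.1 = 8611.06
ΣP(Jan 2021)Q(Feb 2021) = 2.81×243 + 487.01×13 + 1.34×58 = 682.83 + 6331.13 + 77.72 = 7091.68
P = 8611.06 / 7091.68 × 100 = 121.4248
Fisher = √(L × P) = √(120.1599 × 121.4248) = 120.7907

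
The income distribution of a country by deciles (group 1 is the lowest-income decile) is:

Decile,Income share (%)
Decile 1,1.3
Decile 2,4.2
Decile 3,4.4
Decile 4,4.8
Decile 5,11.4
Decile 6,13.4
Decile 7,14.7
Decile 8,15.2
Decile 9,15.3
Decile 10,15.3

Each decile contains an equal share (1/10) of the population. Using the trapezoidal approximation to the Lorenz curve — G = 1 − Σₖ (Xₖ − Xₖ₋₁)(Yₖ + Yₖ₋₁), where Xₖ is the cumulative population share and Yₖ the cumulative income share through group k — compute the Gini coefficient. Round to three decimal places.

Cumulative income shares Yₖ: 0.0130, 0.0550, 0.0990, 0.1470, 0.2610, 0.3950, 0.5420, 0.6940, 0.8470, 1.0000
Σ (Xₖ−Xₖ₋₁)(Yₖ+Yₖ₋₁) = (1/10)(0.0130+0.0000) + (1/10)(0.0550+0.0130) + (1/10)(0.0990+0.0550) + (1/10)(0.1470+0.0990) + (1/10)(0.2610+0.1470) + (1/10)(0.3950+0.2610) + (1/10)(0.5420+0.3950) + (1/10)(0.6940+0.5420) + (1/10)(0.8470+0.6940) + (1/10)(1.0000+0.8470)
  = 0.0013 + 0.0068 + 0.0154 + 0.0246 + 0.0408 + 0.0656 + 0.0937 + 0.1236 + 0.1541 + 0.1847 = 0.7106
G = 1 − 0.7106 = 0.2894

0.289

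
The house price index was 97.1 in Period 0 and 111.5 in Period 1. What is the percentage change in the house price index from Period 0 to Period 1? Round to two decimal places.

Change = (111.5 − 97.1) / 97.1 × 100
       = 14.4 / 97.1 × 100 = 14.8301%

14.83%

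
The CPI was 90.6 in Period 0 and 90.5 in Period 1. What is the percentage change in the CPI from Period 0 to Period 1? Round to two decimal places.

-0.11%

Change = (90.5 − 90.6) / 90.6 × 100
       = -0.1 / 90.6 × 100 = -0.1104%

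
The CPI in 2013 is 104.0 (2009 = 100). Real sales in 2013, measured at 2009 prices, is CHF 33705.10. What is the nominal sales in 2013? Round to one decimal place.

Nominal = Real × (Index/100) = 33705.10 × (104.0/100)
        = 33705.10 × 1.040 = 35053.3040

35053.3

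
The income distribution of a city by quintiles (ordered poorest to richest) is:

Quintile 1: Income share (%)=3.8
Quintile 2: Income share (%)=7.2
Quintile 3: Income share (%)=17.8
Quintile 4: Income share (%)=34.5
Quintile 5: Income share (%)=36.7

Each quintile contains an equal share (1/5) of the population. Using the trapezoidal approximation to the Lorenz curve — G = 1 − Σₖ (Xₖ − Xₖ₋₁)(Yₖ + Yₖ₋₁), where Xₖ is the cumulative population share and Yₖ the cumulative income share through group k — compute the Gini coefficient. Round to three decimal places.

Cumulative income shares Yₖ: 0.0380, 0.1100, 0.2880, 0.6330, 1.0000
Σ (Xₖ−Xₖ₋₁)(Yₖ+Yₖ₋₁) = (1/5)(0.0380+0.0000) + (1/5)(0.1100+0.0380) + (1/5)(0.2880+0.1100) + (1/5)(0.6330+0.2880) + (1/5)(1.0000+0.6330)
  = 0.0076 + 0.0296 + 0.0796 + 0.1842 + 0.3266 = 0.6276
G = 1 − 0.6276 = 0.3724

0.372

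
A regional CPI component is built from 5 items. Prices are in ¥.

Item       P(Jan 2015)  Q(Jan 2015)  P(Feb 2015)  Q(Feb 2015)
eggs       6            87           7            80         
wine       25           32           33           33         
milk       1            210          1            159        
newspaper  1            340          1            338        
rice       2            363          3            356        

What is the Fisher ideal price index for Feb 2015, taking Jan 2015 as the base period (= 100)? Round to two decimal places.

127.51

Laspeyres component (base-period weights):
ΣP(Feb 2015)Q(Jan 2015) = 7×87 + 33×32 + 1×210 + 1×340 + 3×363 = 609 + 1056 + 210 + 340 + 1089 = 3304
ΣP(Jan 2015)Q(Jan 2015) = 6×87 + 25×32 + 1×210 + 1×340 + 2×363 = 522 + 800 + 210 + 340 + 726 = 2598
L = 3304 / 2598 × 100 = 127.1747
Paasche component (current-period weights):
ΣP(Feb 2015)Q(Feb 2015) = 7×80 + 33×33 + 1×159 + 1×338 + 3×356 = 560 + 1089 + 159 + 338 + 1068 = 3214
ΣP(Jan 2015)Q(Feb 2015) = 6×80 + 25×33 + 1×159 + 1×338 + 2×356 = 480 + 825 + 159 + 338 + 712 = 2514
P = 3214 / 2514 × 100 = 127.8441
Fisher = √(L × P) = √(127.1747 × 127.8441) = 127.5090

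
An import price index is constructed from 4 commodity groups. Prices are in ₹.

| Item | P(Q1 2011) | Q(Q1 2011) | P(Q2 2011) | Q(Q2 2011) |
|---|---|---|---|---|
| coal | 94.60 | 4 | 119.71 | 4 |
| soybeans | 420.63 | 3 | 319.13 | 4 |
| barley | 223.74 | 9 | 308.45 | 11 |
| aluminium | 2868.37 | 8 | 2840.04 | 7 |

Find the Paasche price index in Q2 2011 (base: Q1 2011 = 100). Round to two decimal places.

101.74

Paasche price index uses current-period quantities as weights.
ΣP(Q2 2011)·Q(Q2 2011) = 119.71×4 + 319.13×4 + 308.45×11 + 2840.04×7 = 478.84 + 1276.52 + 3392.95 + 19880.28 = 25028.59
ΣP(Q1 2011)·Q(Q2 2011) = 94.60×4 + 420.63×4 + 223.74×11 + 2868.37×7 = 378.4 + 1682.52 + 2461.14 + 20078.59 = 24600.65
Index = 25028.59 / 24600.65 × 100 = 101.7395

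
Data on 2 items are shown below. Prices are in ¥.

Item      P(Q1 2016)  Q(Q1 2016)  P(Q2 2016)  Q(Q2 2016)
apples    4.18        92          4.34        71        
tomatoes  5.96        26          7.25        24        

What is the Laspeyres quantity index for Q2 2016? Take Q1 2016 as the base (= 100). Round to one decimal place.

Laspeyres quantity index uses base-period prices as weights.
ΣP(Q1 2016)·Q(Q2 2016) = 4.18×71 + 5.96×24 = 296.78 + 143.04 = 439.82
ΣP(Q1 2016)·Q(Q1 2016) = 4.18×92 + 5.96×26 = 384.56 + 154.96 = 539.52
Index = 439.82 / 539.52 × 100 = 81.5206

81.5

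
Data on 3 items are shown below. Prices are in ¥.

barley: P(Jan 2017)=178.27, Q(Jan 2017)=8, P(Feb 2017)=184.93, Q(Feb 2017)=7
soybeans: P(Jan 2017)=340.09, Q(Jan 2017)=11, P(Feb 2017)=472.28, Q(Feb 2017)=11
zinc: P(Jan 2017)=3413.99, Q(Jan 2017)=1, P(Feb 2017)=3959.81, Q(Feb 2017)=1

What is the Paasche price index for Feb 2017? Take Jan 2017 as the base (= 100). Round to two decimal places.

124.36

Paasche price index uses current-period quantities as weights.
ΣP(Feb 2017)·Q(Feb 2017) = 184.93×7 + 472.28×11 + 3959.81×1 = 1294.51 + 5195.08 + 3959.81 = 10449.4
ΣP(Jan 2017)·Q(Feb 2017) = 178.27×7 + 340.09×11 + 3413.99×1 = 1247.89 + 3740.99 + 3413.99 = 8402.87
Index = 10449.4 / 8402.87 × 100 = 124.3551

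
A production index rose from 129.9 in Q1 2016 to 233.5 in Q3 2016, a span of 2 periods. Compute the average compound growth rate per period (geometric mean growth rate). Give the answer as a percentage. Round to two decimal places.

Growth factor = (233.5/129.9)^(1/2) = (1.797537)^(1/2) = 1.340722
Growth rate = 1.340722 − 1 = 0.340722 = 34.0722%

34.07%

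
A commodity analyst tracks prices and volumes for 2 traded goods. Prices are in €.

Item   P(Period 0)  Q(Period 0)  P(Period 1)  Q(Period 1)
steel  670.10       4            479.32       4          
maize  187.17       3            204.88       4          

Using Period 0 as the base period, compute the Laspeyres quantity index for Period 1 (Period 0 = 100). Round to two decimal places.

105.77

Laspeyres quantity index uses base-period prices as weights.
ΣP(Period 0)·Q(Period 1) = 670.10×4 + 187.17×4 = 2680.4 + 748.68 = 3429.08
ΣP(Period 0)·Q(Period 0) = 670.10×4 + 187.17×3 = 2680.4 + 561.51 = 3241.91
Index = 3429.08 / 3241.91 × 100 = 105.7734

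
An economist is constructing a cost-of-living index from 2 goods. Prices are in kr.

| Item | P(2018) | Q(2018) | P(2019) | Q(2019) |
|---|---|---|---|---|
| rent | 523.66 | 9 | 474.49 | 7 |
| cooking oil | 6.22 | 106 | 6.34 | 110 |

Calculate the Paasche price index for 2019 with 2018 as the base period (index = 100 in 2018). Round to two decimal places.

Paasche price index uses current-period quantities as weights.
ΣP(2019)·Q(2019) = 474.49×7 + 6.34×110 = 3321.43 + 697.4 = 4018.83
ΣP(2018)·Q(2019) = 523.66×7 + 6.22×110 = 3665.62 + 684.2 = 4349.82
Index = 4018.83 / 4349.82 × 100 = 92.3907

92.39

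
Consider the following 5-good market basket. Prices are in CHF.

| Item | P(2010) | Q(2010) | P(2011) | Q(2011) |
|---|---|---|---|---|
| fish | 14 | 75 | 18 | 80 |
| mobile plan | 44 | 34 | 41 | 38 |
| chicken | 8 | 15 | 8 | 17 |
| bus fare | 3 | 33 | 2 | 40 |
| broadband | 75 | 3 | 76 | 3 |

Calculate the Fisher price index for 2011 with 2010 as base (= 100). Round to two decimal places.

105.39

Laspeyres component (base-period weights):
ΣP(2011)Q(2010) = 18×75 + 41×34 + 8×15 + 2×33 + 76×3 = 1350 + 1394 + 120 + 66 + 228 = 3158
ΣP(2010)Q(2010) = 14×75 + 44×34 + 8×15 + 3×33 + 75×3 = 1050 + 1496 + 120 + 99 + 225 = 2990
L = 3158 / 2990 × 100 = 105.6187
Paasche component (current-period weights):
ΣP(2011)Q(2011) = 18×80 + 41×38 + 8×17 + 2×40 + 76×3 = 1440 + 1558 + 136 + 80 + 228 = 3442
ΣP(2010)Q(2011) = 14×80 + 44×38 + 8×17 + 3×40 + 75×3 = 1120 + 1672 + 136 + 120 + 225 = 3273
P = 3442 / 3273 × 100 = 105.1635
Fisher = √(L × P) = √(105.6187 × 105.1635) = 105.3908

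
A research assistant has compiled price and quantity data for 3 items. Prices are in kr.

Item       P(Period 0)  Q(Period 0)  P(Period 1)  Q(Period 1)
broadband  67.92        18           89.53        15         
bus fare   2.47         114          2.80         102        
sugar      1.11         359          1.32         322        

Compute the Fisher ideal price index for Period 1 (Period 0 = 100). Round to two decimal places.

126.26

Laspeyres component (base-period weights):
ΣP(Period 1)Q(Period 0) = 89.53×18 + 2.80×114 + 1.32×359 = 1611.54 + 319.2 + 473.88 = 2404.62
ΣP(Period 0)Q(Period 0) = 67.92×18 + 2.47×114 + 1.11×359 = 1222.56 + 281.58 + 398.49 = 1902.63
L = 2404.62 / 1902.63 × 100 = 126.3840
Paasche component (current-period weights):
ΣP(Period 1)Q(Period 1) = 89.53×15 + 2.80×102 + 1.32×322 = 1342.95 + 285.6 + 425.04 = 2053.59
ΣP(Period 0)Q(Period 1) = 67.92×15 + 2.47×102 + 1.11×322 = 1018.8 + 251.94 + 357.42 = 1628.16
P = 2053.59 / 1628.16 × 100 = 126.1295
Fisher = √(L × P) = √(126.3840 × 126.1295) = 126.2567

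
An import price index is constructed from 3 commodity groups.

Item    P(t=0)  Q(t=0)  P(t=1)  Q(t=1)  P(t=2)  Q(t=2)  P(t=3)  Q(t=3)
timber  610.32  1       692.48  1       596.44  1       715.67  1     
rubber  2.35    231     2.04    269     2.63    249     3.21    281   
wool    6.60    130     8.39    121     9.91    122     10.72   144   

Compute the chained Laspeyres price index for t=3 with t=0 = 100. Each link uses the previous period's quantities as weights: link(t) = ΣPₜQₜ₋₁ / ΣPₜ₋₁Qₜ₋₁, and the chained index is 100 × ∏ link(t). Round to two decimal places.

142.66

Link t=0→t=1:
ΣP(t=1)Q(t=0) = 692.48×1 + 2.04×231 + 8.39×130 = 692.48 + 471.24 + 1090.7 = 2254.42
ΣP(t=0)Q(t=0) = 610.32×1 + 2.35×231 + 6.60×130 = 610.32 + 542.85 + 858 = 2011.17
link = 2254.42/2011.17 = 1.120949
Link t=1→t=2:
ΣP(t=2)Q(t=1) = 596.44×1 + 2.63×269 + 9.91×121 = 596.44 + 707.47 + 1199.11 = 2503.02
ΣP(t=1)Q(t=1) = 692.48×1 + 2.04×269 + 8.39×121 = 692.48 + 548.76 + 1015.19 = 2256.43
link = 2503.02/2256.43 = 1.109283
Link t=2→t=3:
ΣP(t=3)Q(t=2) = 715.67×1 + 3.21×249 + 10.72×122 = 715.67 + 799.29 + 1307.84 = 2822.8
ΣP(t=2)Q(t=2) = 596.44×1 + 2.63×249 + 9.91×122 = 596.44 + 654.87 + 1209.02 = 2460.33
link = 2822.8/2460.33 = 1.147326
Chained index = 100 × 1.120949 × 1.109283 × 1.147326 = 142.6643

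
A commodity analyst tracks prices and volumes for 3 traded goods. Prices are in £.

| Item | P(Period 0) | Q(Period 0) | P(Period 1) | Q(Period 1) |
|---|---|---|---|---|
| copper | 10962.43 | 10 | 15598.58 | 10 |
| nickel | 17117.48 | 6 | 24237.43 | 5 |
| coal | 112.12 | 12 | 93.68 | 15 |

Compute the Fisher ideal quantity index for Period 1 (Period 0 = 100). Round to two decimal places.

Laspeyres component (base-period weights):
ΣP(Period 0)Q(Period 1) = 10962.43×10 + 17117.48×5 + 112.12×15 = 109624.3 + 85587.4 + 1681.8 = 196893.5
ΣP(Period 0)Q(Period 0) = 10962.43×10 + 17117.48×6 + 112.12×12 = 109624.3 + 102704.88 + 1345.44 = 213674.62
L = 196893.5 / 213674.62 × 100 = 92.1464
Paasche component (current-period weights):
ΣP(Period 1)Q(Period 1) = 15598.58×10 + 24237.43×5 + 93.68×15 = 155985.8 + 121187.15 + 1405.2 = 278578.15
ΣP(Period 1)Q(Period 0) = 15598.58×10 + 24237.43×6 + 93.68×12 = 155985.8 + 145424.58 + 1124.16 = 302534.54
P = 278578.15 / 302534.54 × 100 = 92.0814
Fisher = √(L × P) = √(92.1464 × 92.0814) = 92.1139

92.11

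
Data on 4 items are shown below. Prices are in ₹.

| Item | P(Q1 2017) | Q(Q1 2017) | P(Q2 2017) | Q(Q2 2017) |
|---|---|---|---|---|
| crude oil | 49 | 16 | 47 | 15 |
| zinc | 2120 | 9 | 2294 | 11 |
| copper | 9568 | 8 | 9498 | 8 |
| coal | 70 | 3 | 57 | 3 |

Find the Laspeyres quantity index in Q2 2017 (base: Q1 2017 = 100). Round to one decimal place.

104.3

Laspeyres quantity index uses base-period prices as weights.
ΣP(Q1 2017)·Q(Q2 2017) = 49×15 + 2120×11 + 9568×8 + 70×3 = 735 + 23320 + 76544 + 210 = 100809
ΣP(Q1 2017)·Q(Q1 2017) = 49×16 + 2120×9 + 9568×8 + 70×3 = 784 + 19080 + 76544 + 210 = 96618
Index = 100809 / 96618 × 100 = 104.3377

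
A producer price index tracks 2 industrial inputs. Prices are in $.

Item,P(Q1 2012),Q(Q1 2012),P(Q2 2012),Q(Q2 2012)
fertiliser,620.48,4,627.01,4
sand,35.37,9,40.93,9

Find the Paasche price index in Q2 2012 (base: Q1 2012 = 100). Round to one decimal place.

Paasche price index uses current-period quantities as weights.
ΣP(Q2 2012)·Q(Q2 2012) = 627.01×4 + 40.93×9 = 2508.04 + 368.37 = 2876.41
ΣP(Q1 2012)·Q(Q2 2012) = 620.48×4 + 35.37×9 = 2481.92 + 318.33 = 2800.25
Index = 2876.41 / 2800.25 × 100 = 102.7198

102.7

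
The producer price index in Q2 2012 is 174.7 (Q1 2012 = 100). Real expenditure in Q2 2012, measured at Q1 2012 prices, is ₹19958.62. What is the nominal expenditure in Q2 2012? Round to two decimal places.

Nominal = Real × (Index/100) = 19958.62 × (174.7/100)
        = 19958.62 × 1.747 = 34867.7091

34867.71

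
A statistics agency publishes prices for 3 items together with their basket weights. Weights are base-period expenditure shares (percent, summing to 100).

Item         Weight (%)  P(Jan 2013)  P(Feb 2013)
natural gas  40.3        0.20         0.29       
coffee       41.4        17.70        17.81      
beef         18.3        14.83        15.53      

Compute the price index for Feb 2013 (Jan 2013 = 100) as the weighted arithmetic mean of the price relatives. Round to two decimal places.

natural gas: 40.3 × (0.29/0.20) = 40.3 × 1.450000 = 58.4350
coffee: 41.4 × (17.81/17.70) = 41.4 × 1.006215 = 41.6573
beef: 18.3 × (15.53/14.83) = 18.3 × 1.047202 = 19.1638
Index = Σ wᵢ·(p₁ᵢ/p₀ᵢ) = 58.4350 + 41.6573 + 19.1638 = 119.2561

119.26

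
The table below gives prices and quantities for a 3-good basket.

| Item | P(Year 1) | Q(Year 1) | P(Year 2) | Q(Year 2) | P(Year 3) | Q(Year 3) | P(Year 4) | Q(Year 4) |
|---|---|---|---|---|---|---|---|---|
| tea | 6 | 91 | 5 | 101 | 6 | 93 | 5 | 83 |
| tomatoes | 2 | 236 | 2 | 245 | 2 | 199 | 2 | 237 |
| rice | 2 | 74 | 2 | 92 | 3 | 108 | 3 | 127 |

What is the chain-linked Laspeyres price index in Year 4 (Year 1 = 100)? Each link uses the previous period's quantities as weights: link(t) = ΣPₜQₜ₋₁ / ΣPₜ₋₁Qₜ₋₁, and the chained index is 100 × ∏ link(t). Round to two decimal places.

Link Year 1→Year 2:
ΣP(Year 2)Q(Year 1) = 5×91 + 2×236 + 2×74 = 455 + 472 + 148 = 1075
ΣP(Year 1)Q(Year 1) = 6×91 + 2×236 + 2×74 = 546 + 472 + 148 = 1166
link = 1075/1166 = 0.921955
Link Year 2→Year 3:
ΣP(Year 3)Q(Year 2) = 6×101 + 2×245 + 3×92 = 606 + 490 + 276 = 1372
ΣP(Year 2)Q(Year 2) = 5×101 + 2×245 + 2×92 = 505 + 490 + 184 = 1179
link = 1372/1179 = 1.163698
Link Year 3→Year 4:
ΣP(Year 4)Q(Year 3) = 5×93 + 2×199 + 3×108 = 465 + 398 + 324 = 1187
ΣP(Year 3)Q(Year 3) = 6×93 + 2×199 + 3×108 = 558 + 398 + 324 = 1280
link = 1187/1280 = 0.927344
Chained index = 100 × 0.921955 × 1.163698 × 0.927344 = 99.4926

99.49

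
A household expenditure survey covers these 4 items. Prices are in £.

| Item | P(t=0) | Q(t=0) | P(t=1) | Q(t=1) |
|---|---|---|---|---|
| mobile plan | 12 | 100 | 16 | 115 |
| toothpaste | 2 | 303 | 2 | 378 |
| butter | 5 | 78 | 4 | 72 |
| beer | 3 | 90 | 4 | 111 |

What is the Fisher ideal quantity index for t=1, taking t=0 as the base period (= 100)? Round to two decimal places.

Laspeyres component (base-period weights):
ΣP(t=0)Q(t=1) = 12×115 + 2×378 + 5×72 + 3×111 = 1380 + 756 + 360 + 333 = 2829
ΣP(t=0)Q(t=0) = 12×100 + 2×303 + 5×78 + 3×90 = 1200 + 606 + 390 + 270 = 2466
L = 2829 / 2466 × 100 = 114.7202
Paasche component (current-period weights):
ΣP(t=1)Q(t=1) = 16×115 + 2×378 + 4×72 + 4×111 = 1840 + 756 + 288 + 444 = 3328
ΣP(t=1)Q(t=0) = 16×100 + 2×303 + 4×78 + 4×90 = 1600 + 606 + 312 + 360 = 2878
P = 3328 / 2878 × 100 = 115.6359
Fisher = √(L × P) = √(114.7202 × 115.6359) = 115.1771

115.18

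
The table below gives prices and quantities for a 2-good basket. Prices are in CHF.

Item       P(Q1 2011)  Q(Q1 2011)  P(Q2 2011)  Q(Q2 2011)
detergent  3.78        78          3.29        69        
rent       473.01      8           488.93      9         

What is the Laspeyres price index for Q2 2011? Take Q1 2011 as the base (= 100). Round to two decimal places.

Laspeyres price index uses base-period quantities as weights.
ΣP(Q2 2011)·Q(Q1 2011) = 3.29×78 + 488.93×8 = 256.62 + 3911.44 = 4168.06
ΣP(Q1 2011)·Q(Q1 2011) = 3.78×78 + 473.01×8 = 294.84 + 3784.08 = 4078.92
Index = 4168.06 / 4078.92 × 100 = 102.1854

102.19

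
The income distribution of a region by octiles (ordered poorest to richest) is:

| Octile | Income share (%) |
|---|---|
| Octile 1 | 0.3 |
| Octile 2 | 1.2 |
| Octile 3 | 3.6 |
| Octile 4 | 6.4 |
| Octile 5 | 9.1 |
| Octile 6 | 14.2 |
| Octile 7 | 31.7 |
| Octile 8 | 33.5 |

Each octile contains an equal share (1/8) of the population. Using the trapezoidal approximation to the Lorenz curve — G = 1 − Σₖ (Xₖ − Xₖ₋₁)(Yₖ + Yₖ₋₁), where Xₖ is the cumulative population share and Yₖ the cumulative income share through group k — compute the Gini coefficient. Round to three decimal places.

Cumulative income shares Yₖ: 0.0030, 0.0150, 0.0510, 0.1150, 0.2060, 0.3480, 0.6650, 1.0000
Σ (Xₖ−Xₖ₋₁)(Yₖ+Yₖ₋₁) = (1/8)(0.0030+0.0000) + (1/8)(0.0150+0.0030) + (1/8)(0.0510+0.0150) + (1/8)(0.1150+0.0510) + (1/8)(0.2060+0.1150) + (1/8)(0.3480+0.2060) + (1/8)(0.6650+0.3480) + (1/8)(1.0000+0.6650)
  = 0.0004 + 0.0022 + 0.0083 + 0.0208 + 0.0401 + 0.0693 + 0.1266 + 0.2081 = 0.4758
G = 1 − 0.4758 = 0.5242

0.524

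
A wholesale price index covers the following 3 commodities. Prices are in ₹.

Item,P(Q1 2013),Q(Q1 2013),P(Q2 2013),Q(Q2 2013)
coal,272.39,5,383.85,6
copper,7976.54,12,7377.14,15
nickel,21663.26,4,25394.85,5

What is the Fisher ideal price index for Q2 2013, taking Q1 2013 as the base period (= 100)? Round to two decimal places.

104.51

Laspeyres component (base-period weights):
ΣP(Q2 2013)Q(Q1 2013) = 383.85×5 + 7377.14×12 + 25394.85×4 = 1919.25 + 88525.68 + 101579.4 = 192024.33
ΣP(Q1 2013)Q(Q1 2013) = 272.39×5 + 7976.54×12 + 21663.26×4 = 1361.95 + 95718.48 + 86653.04 = 183733.47
L = 192024.33 / 183733.47 × 100 = 104.5124
Paasche component (current-period weights):
ΣP(Q2 2013)Q(Q2 2013) = 383.85×6 + 7377.14×15 + 25394.85×5 = 2303.1 + 110657.1 + 126974.25 = 239934.45
ΣP(Q1 2013)Q(Q2 2013) = 272.39×6 + 7976.54×15 + 21663.26×5 = 1634.34 + 119648.1 + 108316.3 = 229598.74
P = 239934.45 / 229598.74 × 100 = 104.5016
Fisher = √(L × P) = √(104.5124 × 104.5016) = 104.5070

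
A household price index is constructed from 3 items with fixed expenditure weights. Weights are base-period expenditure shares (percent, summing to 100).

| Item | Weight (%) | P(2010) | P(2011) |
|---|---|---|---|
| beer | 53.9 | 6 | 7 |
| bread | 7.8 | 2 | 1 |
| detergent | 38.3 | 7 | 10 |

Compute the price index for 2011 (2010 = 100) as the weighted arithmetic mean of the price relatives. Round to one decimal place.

beer: 53.9 × (7/6) = 53.9 × 1.166667 = 62.8833
bread: 7.8 × (1/2) = 7.8 × 0.500000 = 3.9000
detergent: 38.3 × (10/7) = 38.3 × 1.428571 = 54.7143
Index = Σ wᵢ·(p₁ᵢ/p₀ᵢ) = 62.8833 + 3.9000 + 54.7143 = 121.4976

121.5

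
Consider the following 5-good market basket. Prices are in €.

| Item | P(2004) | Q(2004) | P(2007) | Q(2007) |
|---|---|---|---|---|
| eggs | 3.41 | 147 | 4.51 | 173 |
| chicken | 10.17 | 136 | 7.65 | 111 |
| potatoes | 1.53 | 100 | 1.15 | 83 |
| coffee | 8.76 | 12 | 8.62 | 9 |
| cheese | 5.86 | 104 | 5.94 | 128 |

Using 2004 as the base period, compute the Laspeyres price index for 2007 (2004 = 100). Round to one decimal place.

92.3

Laspeyres price index uses base-period quantities as weights.
ΣP(2007)·Q(2004) = 4.51×147 + 7.65×136 + 1.15×100 + 8.62×12 + 5.94×104 = 662.97 + 1040.4 + 115 + 103.44 + 617.76 = 2539.57
ΣP(2004)·Q(2004) = 3.41×147 + 10.17×136 + 1.53×100 + 8.76×12 + 5.86×104 = 501.27 + 1383.12 + 153 + 105.12 + 609.44 = 2751.95
Index = 2539.57 / 2751.95 × 100 = 92.2826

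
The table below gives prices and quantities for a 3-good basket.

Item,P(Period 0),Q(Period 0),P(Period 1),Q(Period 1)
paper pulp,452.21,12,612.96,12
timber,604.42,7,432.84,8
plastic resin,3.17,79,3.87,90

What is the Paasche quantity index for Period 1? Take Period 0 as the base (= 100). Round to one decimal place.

Paasche quantity index uses current-period prices as weights.
ΣP(Period 1)·Q(Period 1) = 612.96×12 + 432.84×8 + 3.87×90 = 7355.52 + 3462.72 + 348.3 = 11166.54
ΣP(Period 1)·Q(Period 0) = 612.96×12 + 432.84×7 + 3.87×79 = 7355.52 + 3029.88 + 305.73 = 10691.13
Index = 11166.54 / 10691.13 × 100 = 104.4468

104.4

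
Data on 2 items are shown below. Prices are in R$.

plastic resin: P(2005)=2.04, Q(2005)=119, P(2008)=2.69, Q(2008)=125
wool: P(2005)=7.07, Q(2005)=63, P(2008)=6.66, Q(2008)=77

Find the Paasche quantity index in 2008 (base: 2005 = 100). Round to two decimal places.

Paasche quantity index uses current-period prices as weights.
ΣP(2008)·Q(2008) = 2.69×125 + 6.66×77 = 336.25 + 512.82 = 849.07
ΣP(2008)·Q(2005) = 2.69×119 + 6.66×63 = 320.11 + 419.58 = 739.69
Index = 849.07 / 739.69 × 100 = 114.7873

114.79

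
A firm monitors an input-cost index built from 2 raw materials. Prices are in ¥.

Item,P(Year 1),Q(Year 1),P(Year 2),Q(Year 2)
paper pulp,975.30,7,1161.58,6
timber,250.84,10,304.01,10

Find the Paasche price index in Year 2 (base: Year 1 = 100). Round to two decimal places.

Paasche price index uses current-period quantities as weights.
ΣP(Year 2)·Q(Year 2) = 1161.58×6 + 304.01×10 = 6969.48 + 3040.1 = 10009.58
ΣP(Year 1)·Q(Year 2) = 975.30×6 + 250.84×10 = 5851.8 + 2508.4 = 8360.2
Index = 10009.58 / 8360.2 × 100 = 119.7290

119.73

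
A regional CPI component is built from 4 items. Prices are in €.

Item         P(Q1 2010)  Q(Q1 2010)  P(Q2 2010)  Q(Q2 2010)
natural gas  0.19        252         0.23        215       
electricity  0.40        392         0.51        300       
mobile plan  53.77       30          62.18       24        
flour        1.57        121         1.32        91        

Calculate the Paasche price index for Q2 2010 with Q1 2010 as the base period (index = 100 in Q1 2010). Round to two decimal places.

Paasche price index uses current-period quantities as weights.
ΣP(Q2 2010)·Q(Q2 2010) = 0.23×215 + 0.51×300 + 62.18×24 + 1.32×91 = 49.45 + 153 + 1492.32 + 120.12 = 1814.89
ΣP(Q1 2010)·Q(Q2 2010) = 0.19×215 + 0.40×300 + 53.77×24 + 1.57×91 = 40.85 + 120 + 1290.48 + 142.87 = 1594.2
Index = 1814.89 / 1594.2 × 100 = 113.8433

113.84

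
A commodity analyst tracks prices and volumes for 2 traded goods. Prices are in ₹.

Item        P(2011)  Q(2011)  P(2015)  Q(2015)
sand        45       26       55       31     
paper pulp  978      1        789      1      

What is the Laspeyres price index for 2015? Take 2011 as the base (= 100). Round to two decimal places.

103.31

Laspeyres price index uses base-period quantities as weights.
ΣP(2015)·Q(2011) = 55×26 + 789×1 = 1430 + 789 = 2219
ΣP(2011)·Q(2011) = 45×26 + 978×1 = 1170 + 978 = 2148
Index = 2219 / 2148 × 100 = 103.3054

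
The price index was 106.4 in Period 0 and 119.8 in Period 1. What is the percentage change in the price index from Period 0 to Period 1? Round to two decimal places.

Change = (119.8 − 106.4) / 106.4 × 100
       = 13.4 / 106.4 × 100 = 12.5940%

12.59%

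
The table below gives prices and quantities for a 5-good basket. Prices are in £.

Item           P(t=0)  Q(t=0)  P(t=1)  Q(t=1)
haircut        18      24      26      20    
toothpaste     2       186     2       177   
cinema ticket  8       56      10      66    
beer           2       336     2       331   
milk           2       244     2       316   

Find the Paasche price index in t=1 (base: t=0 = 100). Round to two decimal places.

111.51

Paasche price index uses current-period quantities as weights.
ΣP(t=1)·Q(t=1) = 26×20 + 2×177 + 10×66 + 2×331 + 2×316 = 520 + 354 + 660 + 662 + 632 = 2828
ΣP(t=0)·Q(t=1) = 18×20 + 2×177 + 8×66 + 2×331 + 2×316 = 360 + 354 + 528 + 662 + 632 = 2536
Index = 2828 / 2536 × 100 = 111.5142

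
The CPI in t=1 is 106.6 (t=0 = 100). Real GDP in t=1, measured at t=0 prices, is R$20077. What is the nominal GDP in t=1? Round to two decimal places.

21402.08

Nominal = Real × (Index/100) = 20077 × (106.6/100)
        = 20077 × 1.066 = 21402.0820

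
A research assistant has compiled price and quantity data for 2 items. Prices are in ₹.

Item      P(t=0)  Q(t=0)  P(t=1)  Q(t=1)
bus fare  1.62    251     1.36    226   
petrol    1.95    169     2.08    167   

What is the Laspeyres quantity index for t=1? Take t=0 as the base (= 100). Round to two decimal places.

93.97

Laspeyres quantity index uses base-period prices as weights.
ΣP(t=0)·Q(t=1) = 1.62×226 + 1.95×167 = 366.12 + 325.65 = 691.77
ΣP(t=0)·Q(t=0) = 1.62×251 + 1.95×169 = 406.62 + 329.55 = 736.17
Index = 691.77 / 736.17 × 100 = 93.9688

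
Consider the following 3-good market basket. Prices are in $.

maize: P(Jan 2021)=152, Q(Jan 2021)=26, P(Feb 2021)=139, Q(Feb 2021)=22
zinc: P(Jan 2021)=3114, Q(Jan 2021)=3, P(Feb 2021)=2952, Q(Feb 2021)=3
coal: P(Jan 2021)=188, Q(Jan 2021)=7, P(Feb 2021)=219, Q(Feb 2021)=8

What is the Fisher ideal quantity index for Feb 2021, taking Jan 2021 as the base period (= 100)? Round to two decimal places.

97.36

Laspeyres component (base-period weights):
ΣP(Jan 2021)Q(Feb 2021) = 152×22 + 3114×3 + 188×8 = 3344 + 9342 + 1504 = 14190
ΣP(Jan 2021)Q(Jan 2021) = 152×26 + 3114×3 + 188×7 = 3952 + 9342 + 1316 = 14610
L = 14190 / 14610 × 100 = 97.1253
Paasche component (current-period weights):
ΣP(Feb 2021)Q(Feb 2021) = 139×22 + 2952×3 + 219×8 = 3058 + 8856 + 1752 = 13666
ΣP(Feb 2021)Q(Jan 2021) = 139×26 + 2952×3 + 219×7 = 3614 + 8856 + 1533 = 14003
P = 13666 / 14003 × 100 = 97.5934
Fisher = √(L × P) = √(97.1253 × 97.5934) = 97.3590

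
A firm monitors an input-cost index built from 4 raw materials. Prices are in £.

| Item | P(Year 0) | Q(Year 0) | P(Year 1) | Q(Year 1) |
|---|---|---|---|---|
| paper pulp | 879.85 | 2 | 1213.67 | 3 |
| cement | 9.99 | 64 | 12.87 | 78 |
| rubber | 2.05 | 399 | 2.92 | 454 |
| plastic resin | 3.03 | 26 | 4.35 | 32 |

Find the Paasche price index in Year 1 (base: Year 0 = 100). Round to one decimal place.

Paasche price index uses current-period quantities as weights.
ΣP(Year 1)·Q(Year 1) = 1213.67×3 + 12.87×78 + 2.92×454 + 4.35×32 = 3641.01 + 1003.86 + 1325.68 + 139.2 = 6109.75
ΣP(Year 0)·Q(Year 1) = 879.85×3 + 9.99×78 + 2.05×454 + 3.03×32 = 2639.55 + 779.22 + 930.7 + 96.96 = 4446.43
Index = 6109.75 / 4446.43 × 100 = 137.4080

137.4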